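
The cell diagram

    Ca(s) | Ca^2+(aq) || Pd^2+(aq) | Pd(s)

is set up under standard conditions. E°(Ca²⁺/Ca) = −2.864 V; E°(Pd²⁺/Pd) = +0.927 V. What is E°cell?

By convention the left-hand electrode in cell notation is the anode (oxidation) and the right-hand electrode is the cathode (reduction).
E°cell = E°(right) − E°(left) = +0.927 − (−2.864) = +3.791 V.

+3.791 V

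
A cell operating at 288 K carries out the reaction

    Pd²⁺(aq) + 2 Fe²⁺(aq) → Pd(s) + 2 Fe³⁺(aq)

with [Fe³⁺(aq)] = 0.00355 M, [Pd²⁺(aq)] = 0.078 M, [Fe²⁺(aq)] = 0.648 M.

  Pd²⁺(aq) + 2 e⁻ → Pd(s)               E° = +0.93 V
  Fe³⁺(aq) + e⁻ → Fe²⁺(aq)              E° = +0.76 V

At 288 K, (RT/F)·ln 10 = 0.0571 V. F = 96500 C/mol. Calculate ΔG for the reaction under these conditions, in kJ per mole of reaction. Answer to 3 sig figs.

The standard cell potential is +0.93 − (+0.76) = +0.17 V, with n = 2 electrons in the balanced equation.
Q = [Fe³⁺(aq)]^2 / ([Pd²⁺(aq)]·[Fe²⁺(aq)]^2) = 0.000385, so log Q = −3.415 and E = +0.17 − (0.0571/2)(−3.415) = +0.2675 V.
Finally ΔG = −nFE = −(2)(96500 C/mol)(+0.2675 V) = −51.6 kJ/mol.

−51.6 kJ/mol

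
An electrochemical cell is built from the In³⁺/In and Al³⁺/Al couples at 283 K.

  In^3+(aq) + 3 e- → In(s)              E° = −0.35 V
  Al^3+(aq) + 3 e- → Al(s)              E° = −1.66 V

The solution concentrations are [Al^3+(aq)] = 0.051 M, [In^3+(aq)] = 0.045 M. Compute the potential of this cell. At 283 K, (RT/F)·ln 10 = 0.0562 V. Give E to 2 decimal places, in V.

The In³⁺/In couple has the more positive E°, so it is the cathode; Al³⁺/Al is the anode.
The standard potential is −0.35 − (−1.66) = +1.31 V and the balanced reaction transfers n = 3 electrons.
The balanced reaction is In^3+(aq) + Al(s) → In(s) + Al^3+(aq), so Q = [Al^3+(aq)] / [In^3+(aq)] = 1.13 and log Q = 0.054.
By the Nernst equation, E = +1.31 − (0.0562/3)·(0.054) = +1.31 V.

+1.31 V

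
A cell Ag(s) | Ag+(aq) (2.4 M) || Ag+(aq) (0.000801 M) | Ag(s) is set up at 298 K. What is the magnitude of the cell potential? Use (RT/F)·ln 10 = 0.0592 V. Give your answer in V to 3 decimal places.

For a concentration cell E°cell = 0, since both electrodes use the same couple.
The compartment with the higher Ag+(aq) concentration (2.4 M) acts as the cathode; ions are reduced there and produced at the dilute (0.000801 M) anode.
With n = 1, Ecell = −(0.0592/1)·log([dilute]/[conc]) = −(0.0592/1)·log(0.000801/2.4) = +0.206 V.

0.206 V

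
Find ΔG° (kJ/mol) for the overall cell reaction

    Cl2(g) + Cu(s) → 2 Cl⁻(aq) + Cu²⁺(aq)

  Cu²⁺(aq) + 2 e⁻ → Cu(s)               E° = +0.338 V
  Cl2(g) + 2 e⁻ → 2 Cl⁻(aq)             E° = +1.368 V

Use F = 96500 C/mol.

In the reaction as written Cl2(g) is reduced, so the Cl₂/Cl⁻ couple is the cathode and Cu²⁺/Cu is the anode.
E°cell = +1.368 − (+0.338) = +1.030 V; balancing electrons gives n = 2.
ΔG° = −nFE°cell = −(2)(96500)(+1.030) J/mol = −199 kJ/mol.

−199 kJ/mol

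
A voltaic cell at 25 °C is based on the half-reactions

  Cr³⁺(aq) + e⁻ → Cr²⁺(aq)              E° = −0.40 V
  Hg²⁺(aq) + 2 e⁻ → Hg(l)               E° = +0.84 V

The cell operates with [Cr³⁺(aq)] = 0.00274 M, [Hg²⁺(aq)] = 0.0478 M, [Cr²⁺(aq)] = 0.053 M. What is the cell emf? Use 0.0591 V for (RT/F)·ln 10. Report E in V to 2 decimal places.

+1.28 V

The Hg²⁺/Hg couple has the more positive E°, so it is the cathode; Cr³⁺/Cr²⁺ is the anode.
E°cell = +0.84 − (−0.40) = +1.24 V, with n = 2 electrons transferred.
For the overall reaction Hg²⁺(aq) + 2 Cr²⁺(aq) → Hg(l) + 2 Cr³⁺(aq), Q = [Cr³⁺(aq)]^2 / ([Hg²⁺(aq)]·[Cr²⁺(aq)]^2) = 0.0559, giving log Q = −1.252.
By the Nernst equation, E = +1.24 − (0.0591/2)·(−1.252) = +1.28 V.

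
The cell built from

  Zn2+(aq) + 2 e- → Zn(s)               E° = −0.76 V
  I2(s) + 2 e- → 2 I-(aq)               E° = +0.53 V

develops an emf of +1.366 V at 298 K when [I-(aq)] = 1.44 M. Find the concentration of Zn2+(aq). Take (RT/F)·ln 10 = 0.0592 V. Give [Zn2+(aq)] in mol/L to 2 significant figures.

With I₂/I⁻ at the cathode and Zn²⁺/Zn at the anode, E°cell = +0.53 − (−0.76) = +1.29 V (n = 2).
Since E = E° − (0.0592/n)·log Q, log Q = n(E° − E)/0.0592 = −2.568.
Balancing electrons gives I2(s) + Zn(s) → 2 I-(aq) + Zn2+(aq); thus Q = [I-(aq)]^2·[Zn2+(aq)].
Substituting the known concentrations and solving, log [Zn2+(aq)] = −2.885 and [Zn2+(aq)] = 0.0013 M.

0.0013 M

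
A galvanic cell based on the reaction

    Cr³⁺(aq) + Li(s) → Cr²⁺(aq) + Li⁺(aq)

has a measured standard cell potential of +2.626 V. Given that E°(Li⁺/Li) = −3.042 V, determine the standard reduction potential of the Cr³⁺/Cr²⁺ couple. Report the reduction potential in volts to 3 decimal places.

In the reaction as written the Cr³⁺/Cr²⁺ couple is reduced (cathode) and Li⁺/Li is oxidized (anode), so E°cell = E°(Cr³⁺/Cr²⁺) − E°(Li⁺/Li).
E°(Cr³⁺/Cr²⁺) = E°cell + E°(anode) = +2.626 + (−3.042) = −0.416 V.

−0.416 V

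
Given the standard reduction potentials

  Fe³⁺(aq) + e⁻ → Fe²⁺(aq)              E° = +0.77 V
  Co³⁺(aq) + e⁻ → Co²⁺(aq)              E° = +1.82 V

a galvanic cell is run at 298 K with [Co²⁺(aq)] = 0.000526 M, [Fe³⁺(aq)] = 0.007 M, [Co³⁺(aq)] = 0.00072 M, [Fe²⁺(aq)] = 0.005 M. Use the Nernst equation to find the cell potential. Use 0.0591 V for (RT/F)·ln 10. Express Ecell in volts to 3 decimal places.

Co³⁺/Co²⁺ is reduced (cathode, E° = +1.82 V) and Fe³⁺/Fe²⁺ is oxidized (anode).
E°cell = +1.82 − (+0.77) = +1.05 V, with n = 1 electron transferred.
Balancing gives Co³⁺(aq) + Fe²⁺(aq) → Co²⁺(aq) + Fe³⁺(aq); hence Q = ([Co²⁺(aq)]·[Fe³⁺(aq)]) / ([Co³⁺(aq)]·[Fe²⁺(aq)]) = 1.02 (log Q = 0.010).
Applying E = E° − (RT ln10/nF)·log Q gives +1.05 − (0.0591/1)(0.010) = +1.049 V.

+1.049 V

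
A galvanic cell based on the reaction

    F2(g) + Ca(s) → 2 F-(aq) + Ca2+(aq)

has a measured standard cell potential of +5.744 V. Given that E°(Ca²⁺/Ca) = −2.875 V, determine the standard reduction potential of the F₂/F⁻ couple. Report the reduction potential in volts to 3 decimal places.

In the reaction as written the F₂/F⁻ couple is reduced (cathode) and Ca²⁺/Ca is oxidized (anode), so E°cell = E°(F₂/F⁻) − E°(Ca²⁺/Ca).
E°(F₂/F⁻) = E°cell + E°(anode) = +5.744 + (−2.875) = +2.869 V.

+2.869 V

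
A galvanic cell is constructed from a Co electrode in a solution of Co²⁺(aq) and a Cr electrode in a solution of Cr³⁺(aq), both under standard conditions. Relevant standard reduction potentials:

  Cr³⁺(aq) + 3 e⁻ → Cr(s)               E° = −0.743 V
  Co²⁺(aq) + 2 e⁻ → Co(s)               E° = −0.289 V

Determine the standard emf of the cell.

+0.454 V

The Co²⁺/Co couple has the higher E°, so Co ion is reduced (cathode) and Cr is oxidized (anode).
E°cell = E°(cathode) − E°(anode) = −0.289 − (−0.743) = +0.454 V.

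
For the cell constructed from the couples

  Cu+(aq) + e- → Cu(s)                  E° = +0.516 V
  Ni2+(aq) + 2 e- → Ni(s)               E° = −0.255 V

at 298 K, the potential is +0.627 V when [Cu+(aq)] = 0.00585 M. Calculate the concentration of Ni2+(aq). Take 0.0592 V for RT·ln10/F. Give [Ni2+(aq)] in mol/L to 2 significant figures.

2.5 M

Cu⁺/Cu is the cathode (higher E°); E°cell = +0.516 − (−0.255) = +0.771 V with n = 2.
Rearranging E = E° − (0.0592/n)·log Q gives log Q = 2(+0.771 − (+0.627))/0.0592 = 4.865.
Balancing electrons gives 2 Cu+(aq) + Ni(s) → 2 Cu(s) + Ni2+(aq); thus Q = [Ni2+(aq)] / [Cu+(aq)]^2.
Substituting the known concentrations and solving, log [Ni2+(aq)] = 0.399 and [Ni2+(aq)] = 2.5 M.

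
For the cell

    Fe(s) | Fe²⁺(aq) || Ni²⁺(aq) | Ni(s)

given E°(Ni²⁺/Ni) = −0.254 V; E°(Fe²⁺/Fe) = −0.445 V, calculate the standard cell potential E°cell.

+0.191 V

By convention the left-hand electrode in cell notation is the anode (oxidation) and the right-hand electrode is the cathode (reduction).
E°cell = E°(right) − E°(left) = −0.254 − (−0.445) = +0.191 V.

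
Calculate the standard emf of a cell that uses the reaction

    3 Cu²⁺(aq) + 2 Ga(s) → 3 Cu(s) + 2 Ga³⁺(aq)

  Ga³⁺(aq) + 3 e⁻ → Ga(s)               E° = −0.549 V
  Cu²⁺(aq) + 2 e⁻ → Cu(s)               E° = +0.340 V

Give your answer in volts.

In the reaction as written, Cu²⁺(aq) is reduced (cathode) and Ga³⁺(aq) is produced by oxidation at the anode.
E°cell = E°(cathode) − E°(anode) = +0.340 − (−0.549) = +0.889 V.
The positive value indicates the reaction is spontaneous as written.

+0.889 V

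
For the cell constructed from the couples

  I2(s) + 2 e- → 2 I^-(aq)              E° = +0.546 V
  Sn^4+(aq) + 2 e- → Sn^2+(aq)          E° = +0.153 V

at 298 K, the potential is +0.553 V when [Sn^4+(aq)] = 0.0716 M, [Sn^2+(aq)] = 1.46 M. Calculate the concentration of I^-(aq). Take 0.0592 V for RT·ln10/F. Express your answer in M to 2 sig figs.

0.0090 M

The I₂/I⁻ couple has the larger reduction potential, so it is the cathode: E°cell = +0.546 − (+0.153) = +0.393 V and n = 2.
Rearranging E = E° − (0.0592/n)·log Q gives log Q = 2(+0.393 − (+0.553))/0.0592 = −5.405.
For I2(s) + Sn^2+(aq) → 2 I^-(aq) + Sn^4+(aq), the reaction quotient is Q = ([I^-(aq)]^2·[Sn^4+(aq)]) / [Sn^2+(aq)].
Substituting the known concentrations and solving, log [I^-(aq)] = −2.048 and [I^-(aq)] = 0.0090 M.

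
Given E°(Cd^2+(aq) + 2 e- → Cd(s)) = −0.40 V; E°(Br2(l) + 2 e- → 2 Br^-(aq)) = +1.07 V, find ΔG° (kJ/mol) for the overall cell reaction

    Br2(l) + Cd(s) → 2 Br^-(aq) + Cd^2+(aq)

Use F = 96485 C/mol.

−284 kJ/mol

In the reaction as written Br2(l) is reduced, so the Br₂/Br⁻ couple is the cathode and Cd²⁺/Cd is the anode.
E°cell = +1.07 − (−0.40) = +1.47 V; balancing electrons gives n = 2.
ΔG° = −nFE°cell = −(2)(96485)(+1.47) J/mol = −284 kJ/mol.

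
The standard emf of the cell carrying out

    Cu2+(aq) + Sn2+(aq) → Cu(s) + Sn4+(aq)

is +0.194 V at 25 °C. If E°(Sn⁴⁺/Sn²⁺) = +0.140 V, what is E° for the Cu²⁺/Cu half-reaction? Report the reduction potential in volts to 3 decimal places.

+0.334 V

In the reaction as written the Cu²⁺/Cu couple is reduced (cathode) and Sn⁴⁺/Sn²⁺ is oxidized (anode), so E°cell = E°(Cu²⁺/Cu) − E°(Sn⁴⁺/Sn²⁺).
E°(Cu²⁺/Cu) = E°cell + E°(anode) = +0.194 + (+0.140) = +0.334 V.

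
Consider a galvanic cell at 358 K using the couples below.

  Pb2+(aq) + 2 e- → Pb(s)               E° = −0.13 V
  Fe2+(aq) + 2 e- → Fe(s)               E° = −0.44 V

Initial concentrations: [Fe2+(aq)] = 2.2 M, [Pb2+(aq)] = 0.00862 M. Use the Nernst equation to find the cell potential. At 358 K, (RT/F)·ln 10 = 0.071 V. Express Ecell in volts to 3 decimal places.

The Pb²⁺/Pb couple has the more positive E°, so it is the cathode; Fe²⁺/Fe is the anode.
E°cell = −0.13 − (−0.44) = +0.31 V, with n = 2 electrons transferred.
The balanced reaction is Pb2+(aq) + Fe(s) → Pb(s) + Fe2+(aq), so Q = [Fe2+(aq)] / [Pb2+(aq)] = 255 and log Q = 2.407.
By the Nernst equation, E = +0.31 − (0.071/2)·(2.407) = +0.225 V.

+0.225 V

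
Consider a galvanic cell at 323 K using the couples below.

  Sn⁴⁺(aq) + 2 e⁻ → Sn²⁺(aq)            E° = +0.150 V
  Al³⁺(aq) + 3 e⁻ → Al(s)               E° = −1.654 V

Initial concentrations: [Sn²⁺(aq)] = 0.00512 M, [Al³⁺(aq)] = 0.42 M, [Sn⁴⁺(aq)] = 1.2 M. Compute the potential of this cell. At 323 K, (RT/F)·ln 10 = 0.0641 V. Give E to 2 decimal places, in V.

Sn⁴⁺/Sn²⁺ is reduced (cathode, E° = +0.150 V) and Al³⁺/Al is oxidized (anode).
The standard potential is +0.150 − (−1.654) = +1.804 V and the balanced reaction transfers n = 6 electrons.
The balanced reaction is 3 Sn⁴⁺(aq) + 2 Al(s) → 3 Sn²⁺(aq) + 2 Al³⁺(aq), so Q = ([Sn²⁺(aq)]^3·[Al³⁺(aq)]^2) / [Sn⁴⁺(aq)]^3 = 1.37×10^−8 and log Q = −7.863.
By the Nernst equation, E = +1.804 − (0.0641/6)·(−7.863) = +1.89 V.

+1.89 V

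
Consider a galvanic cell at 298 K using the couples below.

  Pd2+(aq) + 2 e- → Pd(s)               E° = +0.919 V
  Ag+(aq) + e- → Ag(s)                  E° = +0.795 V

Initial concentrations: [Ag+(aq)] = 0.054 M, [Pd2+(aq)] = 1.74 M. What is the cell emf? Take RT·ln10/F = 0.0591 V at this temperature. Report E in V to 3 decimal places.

+0.206 V

The Pd²⁺/Pd couple has the more positive E°, so it is the cathode; Ag⁺/Ag is the anode.
E°cell = +0.919 − (+0.795) = +0.124 V, with n = 2 electrons transferred.
The balanced reaction is Pd2+(aq) + 2 Ag(s) → Pd(s) + 2 Ag+(aq), so Q = [Ag+(aq)]^2 / [Pd2+(aq)] = 0.00168 and log Q = −2.776.
By the Nernst equation, E = +0.124 − (0.0591/2)·(−2.776) = +0.206 V.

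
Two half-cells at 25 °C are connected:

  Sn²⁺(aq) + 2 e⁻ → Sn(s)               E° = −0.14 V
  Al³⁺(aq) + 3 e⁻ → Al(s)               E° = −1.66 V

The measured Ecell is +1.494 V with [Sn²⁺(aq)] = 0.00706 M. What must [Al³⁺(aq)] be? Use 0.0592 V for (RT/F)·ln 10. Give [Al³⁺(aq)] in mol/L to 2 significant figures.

The Sn²⁺/Sn couple has the larger reduction potential, so it is the cathode: E°cell = −0.14 − (−1.66) = +1.52 V and n = 6.
Since E = E° − (0.0592/n)·log Q, log Q = n(E° − E)/0.0592 = 2.635.
For 3 Sn²⁺(aq) + 2 Al(s) → 3 Sn(s) + 2 Al³⁺(aq), the reaction quotient is Q = [Al³⁺(aq)]^2 / [Sn²⁺(aq)]^3.
Substituting the known concentrations and solving, log [Al³⁺(aq)] = −1.909 and [Al³⁺(aq)] = 0.012 M.

0.012 M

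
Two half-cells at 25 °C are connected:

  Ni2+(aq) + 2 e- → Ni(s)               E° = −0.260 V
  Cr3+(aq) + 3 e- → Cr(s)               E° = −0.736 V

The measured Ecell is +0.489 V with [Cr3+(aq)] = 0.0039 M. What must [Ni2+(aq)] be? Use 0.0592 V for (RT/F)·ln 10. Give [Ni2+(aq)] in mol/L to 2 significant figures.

Ni²⁺/Ni is the cathode (higher E°); E°cell = −0.260 − (−0.736) = +0.476 V with n = 6.
From the Nernst equation, log Q = n(E° − E)/0.0592 = 6·(+0.476 − (+0.489))/0.0592 = −1.318.
For 3 Ni2+(aq) + 2 Cr(s) → 3 Ni(s) + 2 Cr3+(aq), the reaction quotient is Q = [Cr3+(aq)]^2 / [Ni2+(aq)]^3.
Substituting the known concentrations and solving, log [Ni2+(aq)] = −1.167 and [Ni2+(aq)] = 0.068 M.

0.068 M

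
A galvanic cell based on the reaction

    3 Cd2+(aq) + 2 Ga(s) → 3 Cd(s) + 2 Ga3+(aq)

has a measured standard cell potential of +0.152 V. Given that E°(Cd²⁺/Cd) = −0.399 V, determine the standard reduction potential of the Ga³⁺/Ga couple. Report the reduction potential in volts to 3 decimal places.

−0.551 V

In the reaction as written the Cd²⁺/Cd couple is reduced (cathode) and Ga³⁺/Ga is oxidized (anode), so E°cell = E°(Cd²⁺/Cd) − E°(Ga³⁺/Ga).
E°(Ga³⁺/Ga) = E°(cathode) − E°cell = −0.399 − (+0.152) = −0.551 V.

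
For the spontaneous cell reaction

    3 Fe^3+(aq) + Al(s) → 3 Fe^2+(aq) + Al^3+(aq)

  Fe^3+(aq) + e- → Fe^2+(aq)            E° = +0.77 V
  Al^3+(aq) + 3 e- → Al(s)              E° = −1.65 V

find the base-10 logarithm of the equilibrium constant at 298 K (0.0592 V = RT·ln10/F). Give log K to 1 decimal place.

log K = 122.6

The Fe³⁺/Fe²⁺ couple is reduced (cathode); E°cell = +0.77 − (−1.65) = +2.42 V with n = 3.
At equilibrium E = 0, so log K = nE°cell / 0.0592 = (3)(+2.42) / 0.0592 = 122.6.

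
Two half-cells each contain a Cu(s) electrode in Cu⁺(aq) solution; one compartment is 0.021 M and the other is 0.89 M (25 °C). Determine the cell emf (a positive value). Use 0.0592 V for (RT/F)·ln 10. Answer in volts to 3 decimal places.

0.096 V

For a concentration cell E°cell = 0, since both electrodes use the same couple.
The compartment with the higher Cu⁺(aq) concentration (0.89 M) acts as the cathode; ions are reduced there and produced at the dilute (0.021 M) anode.
With n = 1, Ecell = −(0.0592/1)·log([dilute]/[conc]) = −(0.0592/1)·log(0.021/0.89) = +0.096 V.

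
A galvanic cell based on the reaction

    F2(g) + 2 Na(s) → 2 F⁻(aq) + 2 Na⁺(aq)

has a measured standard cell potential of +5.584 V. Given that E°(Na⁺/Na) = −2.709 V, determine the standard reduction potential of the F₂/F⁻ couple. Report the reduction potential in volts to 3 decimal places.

In the reaction as written the F₂/F⁻ couple is reduced (cathode) and Na⁺/Na is oxidized (anode), so E°cell = E°(F₂/F⁻) − E°(Na⁺/Na).
E°(F₂/F⁻) = E°cell + E°(anode) = +5.584 + (−2.709) = +2.875 V.

+2.875 V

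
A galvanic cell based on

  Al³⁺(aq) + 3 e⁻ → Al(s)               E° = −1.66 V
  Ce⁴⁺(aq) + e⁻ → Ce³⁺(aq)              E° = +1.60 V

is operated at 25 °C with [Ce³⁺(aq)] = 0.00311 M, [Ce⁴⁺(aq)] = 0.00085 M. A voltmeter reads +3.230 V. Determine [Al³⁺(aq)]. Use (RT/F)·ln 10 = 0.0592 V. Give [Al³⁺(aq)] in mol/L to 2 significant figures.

The Ce⁴⁺/Ce³⁺ couple has the larger reduction potential, so it is the cathode: E°cell = +1.60 − (−1.66) = +3.26 V and n = 3.
Rearranging E = E° − (0.0592/n)·log Q gives log Q = 3(+3.26 − (+3.230))/0.0592 = 1.520.
The balanced reaction is 3 Ce⁴⁺(aq) + Al(s) → 3 Ce³⁺(aq) + Al³⁺(aq), so Q = ([Ce³⁺(aq)]^3·[Al³⁺(aq)]) / [Ce⁴⁺(aq)]^3.
Isolating [Al³⁺(aq)] in Q = 10^{1.520} yields log [Al³⁺(aq)] = −0.170, i.e. 0.68 M.

0.68 M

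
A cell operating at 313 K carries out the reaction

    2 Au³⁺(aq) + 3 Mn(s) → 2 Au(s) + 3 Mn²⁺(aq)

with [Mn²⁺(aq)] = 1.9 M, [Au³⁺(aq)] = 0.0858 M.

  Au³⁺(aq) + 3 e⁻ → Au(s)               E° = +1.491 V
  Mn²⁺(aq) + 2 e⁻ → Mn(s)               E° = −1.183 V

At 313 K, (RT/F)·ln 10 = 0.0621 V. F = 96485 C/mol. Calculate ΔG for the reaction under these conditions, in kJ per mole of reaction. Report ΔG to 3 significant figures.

E°cell = +1.491 − (−1.183) = +2.674 V; the balanced reaction transfers n = 6 electrons.
Here Q = [Mn²⁺(aq)]^3 / [Au³⁺(aq)]^2 = 932 (log Q = 2.969), giving E = +2.674 − (0.0621/6)·(2.969) = +2.6433 V.
Then ΔG = −nFE = −6 × 96485 × +2.6433 J/mol = −1530 kJ/mol.

−1530 kJ/mol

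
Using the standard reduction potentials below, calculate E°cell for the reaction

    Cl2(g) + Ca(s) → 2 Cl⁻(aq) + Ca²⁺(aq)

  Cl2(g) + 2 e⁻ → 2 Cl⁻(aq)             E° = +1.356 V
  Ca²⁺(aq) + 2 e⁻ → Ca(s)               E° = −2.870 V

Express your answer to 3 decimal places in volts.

+4.226 V

Cl2(g) gains electrons, so the Cl₂/Cl⁻ couple is the cathode; the Ca²⁺/Ca couple is the anode.
E°cell = E°(cathode) − E°(anode) = +1.356 − (−2.870) = +4.226 V.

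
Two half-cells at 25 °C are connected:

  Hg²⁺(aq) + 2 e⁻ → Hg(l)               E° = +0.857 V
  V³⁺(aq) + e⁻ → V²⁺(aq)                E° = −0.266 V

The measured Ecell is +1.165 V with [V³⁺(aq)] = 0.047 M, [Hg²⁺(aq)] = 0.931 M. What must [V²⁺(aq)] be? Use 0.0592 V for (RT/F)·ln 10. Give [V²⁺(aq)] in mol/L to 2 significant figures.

0.25 M

The Hg²⁺/Hg couple has the larger reduction potential, so it is the cathode: E°cell = +0.857 − (−0.266) = +1.123 V and n = 2.
Rearranging E = E° − (0.0592/n)·log Q gives log Q = 2(+1.123 − (+1.165))/0.0592 = −1.419.
For Hg²⁺(aq) + 2 V²⁺(aq) → Hg(l) + 2 V³⁺(aq), the reaction quotient is Q = [V³⁺(aq)]^2 / ([Hg²⁺(aq)]·[V²⁺(aq)]^2).
Substituting the known concentrations and solving, log [V²⁺(aq)] = −0.603 and [V²⁺(aq)] = 0.25 M.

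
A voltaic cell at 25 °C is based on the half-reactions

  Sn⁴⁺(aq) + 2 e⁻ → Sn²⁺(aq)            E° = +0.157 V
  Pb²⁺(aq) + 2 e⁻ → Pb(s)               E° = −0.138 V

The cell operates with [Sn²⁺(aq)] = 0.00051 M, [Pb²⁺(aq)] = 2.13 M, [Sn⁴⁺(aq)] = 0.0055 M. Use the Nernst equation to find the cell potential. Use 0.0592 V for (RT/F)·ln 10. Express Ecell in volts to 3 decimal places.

Since E°(Sn⁴⁺/Sn²⁺) > E°(Pb²⁺/Pb), Sn⁴⁺/Sn²⁺ serves as the cathode.
E°cell = +0.157 − (−0.138) = +0.295 V, with n = 2 electrons transferred.
For the overall reaction Sn⁴⁺(aq) + Pb(s) → Sn²⁺(aq) + Pb²⁺(aq), Q = ([Sn²⁺(aq)]·[Pb²⁺(aq)]) / [Sn⁴⁺(aq)] = 0.198, giving log Q = −0.704.
Applying E = E° − (RT ln10/nF)·log Q gives +0.295 − (0.0592/2)(−0.704) = +0.316 V.

+0.316 V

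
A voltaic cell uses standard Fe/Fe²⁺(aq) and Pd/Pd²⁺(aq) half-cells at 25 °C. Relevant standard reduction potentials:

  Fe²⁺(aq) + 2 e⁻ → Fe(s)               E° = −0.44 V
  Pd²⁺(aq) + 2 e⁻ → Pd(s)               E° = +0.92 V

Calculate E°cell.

The Pd²⁺/Pd couple has the higher E°, so Pd ion is reduced (cathode) and Fe is oxidized (anode).
E°cell = E°(cathode) − E°(anode) = +0.92 − (−0.44) = +1.36 V.

+1.36 V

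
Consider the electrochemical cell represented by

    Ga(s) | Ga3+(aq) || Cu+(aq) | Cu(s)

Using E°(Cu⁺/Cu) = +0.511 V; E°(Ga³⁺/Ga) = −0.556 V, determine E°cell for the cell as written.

By convention the left-hand electrode in cell notation is the anode (oxidation) and the right-hand electrode is the cathode (reduction).
E°cell = E°(right) − E°(left) = +0.511 − (−0.556) = +1.067 V.

+1.067 V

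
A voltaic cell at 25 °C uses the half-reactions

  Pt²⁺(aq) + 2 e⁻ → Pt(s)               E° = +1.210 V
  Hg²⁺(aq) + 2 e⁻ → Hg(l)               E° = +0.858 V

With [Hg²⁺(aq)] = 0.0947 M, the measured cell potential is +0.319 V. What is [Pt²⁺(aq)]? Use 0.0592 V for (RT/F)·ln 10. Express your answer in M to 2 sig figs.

0.0073 M

With Pt²⁺/Pt at the cathode and Hg²⁺/Hg at the anode, E°cell = +1.210 − (+0.858) = +0.352 V (n = 2).
Rearranging E = E° − (0.0592/n)·log Q gives log Q = 2(+0.352 − (+0.319))/0.0592 = 1.115.
The balanced reaction is Pt²⁺(aq) + Hg(l) → Pt(s) + Hg²⁺(aq), so Q = [Hg²⁺(aq)] / [Pt²⁺(aq)].
Solving for the unknown gives log [Pt²⁺(aq)] = −2.139, so [Pt²⁺(aq)] ≈ 0.0073 M.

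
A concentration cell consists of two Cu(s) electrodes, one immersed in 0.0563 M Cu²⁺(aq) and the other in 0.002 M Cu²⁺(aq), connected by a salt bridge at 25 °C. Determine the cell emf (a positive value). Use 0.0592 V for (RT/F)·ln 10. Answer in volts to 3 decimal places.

For a concentration cell E°cell = 0, since both electrodes use the same couple.
The compartment with the higher Cu²⁺(aq) concentration (0.0563 M) acts as the cathode; ions are reduced there and produced at the dilute (0.002 M) anode.
With n = 2, Ecell = −(0.0592/2)·log([dilute]/[conc]) = −(0.0592/2)·log(0.002/0.0563) = +0.043 V.

0.043 V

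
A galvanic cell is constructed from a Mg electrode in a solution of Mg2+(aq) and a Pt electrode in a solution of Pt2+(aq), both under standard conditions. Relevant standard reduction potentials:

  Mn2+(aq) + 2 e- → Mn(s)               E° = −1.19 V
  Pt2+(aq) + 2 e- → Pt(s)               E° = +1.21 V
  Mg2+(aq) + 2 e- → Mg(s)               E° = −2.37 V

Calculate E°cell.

+3.58 V

The Pt²⁺/Pt couple has the higher E°, so Pt ion is reduced (cathode) and Mg is oxidized (anode).
E°cell = E°(cathode) − E°(anode) = +1.21 − (−2.37) = +3.58 V.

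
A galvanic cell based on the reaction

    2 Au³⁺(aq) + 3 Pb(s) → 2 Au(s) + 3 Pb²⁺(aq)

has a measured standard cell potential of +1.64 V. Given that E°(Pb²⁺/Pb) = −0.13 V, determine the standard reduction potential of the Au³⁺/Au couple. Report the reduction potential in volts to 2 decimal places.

+1.51 V

In the reaction as written the Au³⁺/Au couple is reduced (cathode) and Pb²⁺/Pb is oxidized (anode), so E°cell = E°(Au³⁺/Au) − E°(Pb²⁺/Pb).
E°(Au³⁺/Au) = E°cell + E°(anode) = +1.64 + (−0.13) = +1.51 V.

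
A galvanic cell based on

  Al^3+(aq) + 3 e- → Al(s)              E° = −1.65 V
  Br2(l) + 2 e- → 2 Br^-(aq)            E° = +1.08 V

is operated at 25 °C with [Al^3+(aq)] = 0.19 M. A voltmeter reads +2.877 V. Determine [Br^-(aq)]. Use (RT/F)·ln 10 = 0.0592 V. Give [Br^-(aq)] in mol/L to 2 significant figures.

0.0057 M

With Br₂/Br⁻ at the cathode and Al³⁺/Al at the anode, E°cell = +1.08 − (−1.65) = +2.73 V (n = 6).
Since E = E° − (0.0592/n)·log Q, log Q = n(E° − E)/0.0592 = −14.899.
For 3 Br2(l) + 2 Al(s) → 6 Br^-(aq) + 2 Al^3+(aq), the reaction quotient is Q = [Br^-(aq)]^6·[Al^3+(aq)]^2.
Isolating [Br^-(aq)] in Q = 10^{−14.899} yields log [Br^-(aq)] = −2.243, i.e. 0.0057 M.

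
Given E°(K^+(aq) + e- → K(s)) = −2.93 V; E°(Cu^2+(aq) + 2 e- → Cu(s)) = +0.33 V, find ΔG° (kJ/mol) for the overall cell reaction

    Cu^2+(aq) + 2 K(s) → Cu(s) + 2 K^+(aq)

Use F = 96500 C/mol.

In the reaction as written Cu^2+(aq) is reduced, so the Cu²⁺/Cu couple is the cathode and K⁺/K is the anode.
E°cell = +0.33 − (−2.93) = +3.26 V; balancing electrons gives n = 2.
ΔG° = −nFE°cell = −(2)(96500)(+3.26) J/mol = −629 kJ/mol.

−629 kJ/mol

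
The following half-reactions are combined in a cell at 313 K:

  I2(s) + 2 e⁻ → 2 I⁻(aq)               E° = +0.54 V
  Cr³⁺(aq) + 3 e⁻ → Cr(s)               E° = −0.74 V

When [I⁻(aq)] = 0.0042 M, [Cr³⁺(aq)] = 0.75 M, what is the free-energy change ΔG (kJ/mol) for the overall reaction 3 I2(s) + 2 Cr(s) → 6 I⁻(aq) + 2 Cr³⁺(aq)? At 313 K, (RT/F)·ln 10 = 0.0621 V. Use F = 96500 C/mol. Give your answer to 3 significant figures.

E°cell = +0.54 − (−0.74) = +1.28 V; the balanced reaction transfers n = 6 electrons.
The reaction quotient is [I⁻(aq)]^6·[Cr³⁺(aq)]^2 = 3.09×10^−15; by Nernst, E = +1.28 − (0.0621/6)(−14.510) = +1.4302 V.
ΔG = −nFE = −(6)(96500)(+1.4302) J/mol = −828 kJ/mol.

−828 kJ/mol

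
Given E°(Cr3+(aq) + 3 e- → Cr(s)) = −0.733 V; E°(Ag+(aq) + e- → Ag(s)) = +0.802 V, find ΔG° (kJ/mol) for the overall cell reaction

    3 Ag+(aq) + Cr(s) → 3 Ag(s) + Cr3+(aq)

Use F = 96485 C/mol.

In the reaction as written Ag+(aq) is reduced, so the Ag⁺/Ag couple is the cathode and Cr³⁺/Cr is the anode.
E°cell = +0.802 − (−0.733) = +1.535 V; balancing electrons gives n = 3.
ΔG° = −nFE°cell = −(3)(96485)(+1.535) J/mol = −444 kJ/mol.

−444 kJ/mol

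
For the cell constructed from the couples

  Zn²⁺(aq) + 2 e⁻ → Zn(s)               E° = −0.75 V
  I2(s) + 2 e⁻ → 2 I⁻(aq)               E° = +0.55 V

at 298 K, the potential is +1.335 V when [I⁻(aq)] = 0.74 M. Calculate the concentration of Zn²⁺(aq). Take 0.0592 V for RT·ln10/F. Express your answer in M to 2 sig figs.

0.12 M

With I₂/I⁻ at the cathode and Zn²⁺/Zn at the anode, E°cell = +0.55 − (−0.75) = +1.30 V (n = 2).
Since E = E° − (0.0592/n)·log Q, log Q = n(E° − E)/0.0592 = −1.182.
The balanced reaction is I2(s) + Zn(s) → 2 I⁻(aq) + Zn²⁺(aq), so Q = [I⁻(aq)]^2·[Zn²⁺(aq)].
Substituting the known concentrations and solving, log [Zn²⁺(aq)] = −0.920 and [Zn²⁺(aq)] = 0.12 M.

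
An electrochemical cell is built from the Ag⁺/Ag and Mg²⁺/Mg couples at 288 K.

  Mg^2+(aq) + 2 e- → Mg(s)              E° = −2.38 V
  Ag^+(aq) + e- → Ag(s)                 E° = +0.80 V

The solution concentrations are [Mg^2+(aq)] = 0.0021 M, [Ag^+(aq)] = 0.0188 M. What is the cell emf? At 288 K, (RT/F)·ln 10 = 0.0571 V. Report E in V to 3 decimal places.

Ag⁺/Ag is reduced (cathode, E° = +0.80 V) and Mg²⁺/Mg is oxidized (anode).
E°cell = E°cat − E°an = +0.80 − (−2.38) = +3.18 V; n = 2.
Balancing gives 2 Ag^+(aq) + Mg(s) → 2 Ag(s) + Mg^2+(aq); hence Q = [Mg^2+(aq)] / [Ag^+(aq)]^2 = 5.94 (log Q = 0.774).
By the Nernst equation, E = +3.18 − (0.0571/2)·(0.774) = +3.158 V.

+3.158 V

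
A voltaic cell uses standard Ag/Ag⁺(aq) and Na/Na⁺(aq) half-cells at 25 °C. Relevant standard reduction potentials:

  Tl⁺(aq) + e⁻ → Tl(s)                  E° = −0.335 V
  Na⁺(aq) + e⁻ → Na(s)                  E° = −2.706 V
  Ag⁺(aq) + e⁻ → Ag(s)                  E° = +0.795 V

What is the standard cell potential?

The Ag⁺/Ag couple has the higher E°, so Ag ion is reduced (cathode) and Na is oxidized (anode).
E°cell = E°(cathode) − E°(anode) = +0.795 − (−2.706) = +3.501 V.

+3.501 V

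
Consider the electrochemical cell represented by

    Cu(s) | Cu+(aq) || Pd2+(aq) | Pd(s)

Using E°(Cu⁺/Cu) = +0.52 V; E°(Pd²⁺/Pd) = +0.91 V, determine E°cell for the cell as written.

+0.39 V

By convention the left-hand electrode in cell notation is the anode (oxidation) and the right-hand electrode is the cathode (reduction).
E°cell = E°(right) − E°(left) = +0.91 − (+0.52) = +0.39 V.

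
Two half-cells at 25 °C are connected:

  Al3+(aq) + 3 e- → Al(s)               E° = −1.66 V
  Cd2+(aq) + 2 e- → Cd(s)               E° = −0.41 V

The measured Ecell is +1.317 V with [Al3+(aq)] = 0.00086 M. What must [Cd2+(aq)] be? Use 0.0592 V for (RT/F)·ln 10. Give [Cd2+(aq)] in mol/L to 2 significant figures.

With Cd²⁺/Cd at the cathode and Al³⁺/Al at the anode, E°cell = −0.41 − (−1.66) = +1.25 V (n = 6).
From the Nernst equation, log Q = n(E° − E)/0.0592 = 6·(+1.25 − (+1.317))/0.0592 = −6.791.
For 3 Cd2+(aq) + 2 Al(s) → 3 Cd(s) + 2 Al3+(aq), the reaction quotient is Q = [Al3+(aq)]^2 / [Cd2+(aq)]^3.
Substituting the known concentrations and solving, log [Cd2+(aq)] = 0.220 and [Cd2+(aq)] = 1.7 M.

1.7 M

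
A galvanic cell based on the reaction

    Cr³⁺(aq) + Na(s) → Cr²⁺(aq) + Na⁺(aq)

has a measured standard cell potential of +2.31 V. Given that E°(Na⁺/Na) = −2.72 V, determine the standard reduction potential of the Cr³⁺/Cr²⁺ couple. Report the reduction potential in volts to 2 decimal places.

−0.41 V

In the reaction as written the Cr³⁺/Cr²⁺ couple is reduced (cathode) and Na⁺/Na is oxidized (anode), so E°cell = E°(Cr³⁺/Cr²⁺) − E°(Na⁺/Na).
E°(Cr³⁺/Cr²⁺) = E°cell + E°(anode) = +2.31 + (−2.72) = −0.41 V.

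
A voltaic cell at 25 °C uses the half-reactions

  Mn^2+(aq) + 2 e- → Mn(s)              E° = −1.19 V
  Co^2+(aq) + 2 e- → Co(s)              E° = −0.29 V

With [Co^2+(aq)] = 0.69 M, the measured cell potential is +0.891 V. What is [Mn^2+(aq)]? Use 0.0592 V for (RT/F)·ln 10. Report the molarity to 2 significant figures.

1.4 M

With Co²⁺/Co at the cathode and Mn²⁺/Mn at the anode, E°cell = −0.29 − (−1.19) = +0.90 V (n = 2).
Rearranging E = E° − (0.0592/n)·log Q gives log Q = 2(+0.90 − (+0.891))/0.0592 = 0.304.
For Co^2+(aq) + Mn(s) → Co(s) + Mn^2+(aq), the reaction quotient is Q = [Mn^2+(aq)] / [Co^2+(aq)].
Substituting the known concentrations and solving, log [Mn^2+(aq)] = 0.143 and [Mn^2+(aq)] = 1.4 M.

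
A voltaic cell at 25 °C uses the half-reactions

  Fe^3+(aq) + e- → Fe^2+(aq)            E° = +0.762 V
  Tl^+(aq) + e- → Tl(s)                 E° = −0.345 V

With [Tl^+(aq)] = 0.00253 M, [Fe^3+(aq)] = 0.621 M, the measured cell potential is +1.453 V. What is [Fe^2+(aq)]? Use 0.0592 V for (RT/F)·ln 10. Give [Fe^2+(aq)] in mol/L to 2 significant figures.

0.00035 M

The Fe³⁺/Fe²⁺ couple has the larger reduction potential, so it is the cathode: E°cell = +0.762 − (−0.345) = +1.107 V and n = 1.
Rearranging E = E° − (0.0592/n)·log Q gives log Q = 1(+1.107 − (+1.453))/0.0592 = −5.845.
The balanced reaction is Fe^3+(aq) + Tl(s) → Fe^2+(aq) + Tl^+(aq), so Q = ([Fe^2+(aq)]·[Tl^+(aq)]) / [Fe^3+(aq)].
Substituting the known concentrations and solving, log [Fe^2+(aq)] = −3.455 and [Fe^2+(aq)] = 0.00035 M.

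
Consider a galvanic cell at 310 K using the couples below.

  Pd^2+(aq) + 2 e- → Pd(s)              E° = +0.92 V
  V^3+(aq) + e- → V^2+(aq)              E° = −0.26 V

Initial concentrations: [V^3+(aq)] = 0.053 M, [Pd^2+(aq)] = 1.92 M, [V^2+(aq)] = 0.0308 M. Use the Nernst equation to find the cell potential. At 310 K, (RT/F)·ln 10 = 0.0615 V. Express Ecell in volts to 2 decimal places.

Since E°(Pd²⁺/Pd) > E°(V³⁺/V²⁺), Pd²⁺/Pd serves as the cathode.
E°cell = +0.92 − (−0.26) = +1.18 V, with n = 2 electrons transferred.
For the overall reaction Pd^2+(aq) + 2 V^2+(aq) → Pd(s) + 2 V^3+(aq), Q = [V^3+(aq)]^2 / ([Pd^2+(aq)]·[V^2+(aq)]^2) = 1.54, giving log Q = 0.188.
E = E° − (0.0615/n)·log Q = +1.18 − (0.0615/2)(0.188) = +1.17 V.

+1.17 V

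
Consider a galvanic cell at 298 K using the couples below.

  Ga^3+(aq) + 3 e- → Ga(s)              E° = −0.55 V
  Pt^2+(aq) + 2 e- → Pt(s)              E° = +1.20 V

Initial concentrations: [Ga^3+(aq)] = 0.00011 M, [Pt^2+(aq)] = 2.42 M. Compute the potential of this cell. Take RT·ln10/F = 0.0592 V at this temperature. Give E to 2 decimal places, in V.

+1.84 V

Pt²⁺/Pt is reduced (cathode, E° = +1.20 V) and Ga³⁺/Ga is oxidized (anode).
E°cell = E°cat − E°an = +1.20 − (−0.55) = +1.75 V; n = 6.
For the overall reaction 3 Pt^2+(aq) + 2 Ga(s) → 3 Pt(s) + 2 Ga^3+(aq), Q = [Ga^3+(aq)]^2 / [Pt^2+(aq)]^3 = 8.54×10^−10, giving log Q = −9.069.
Applying E = E° − (RT ln10/nF)·log Q gives +1.75 − (0.0592/6)(−9.069) = +1.84 V.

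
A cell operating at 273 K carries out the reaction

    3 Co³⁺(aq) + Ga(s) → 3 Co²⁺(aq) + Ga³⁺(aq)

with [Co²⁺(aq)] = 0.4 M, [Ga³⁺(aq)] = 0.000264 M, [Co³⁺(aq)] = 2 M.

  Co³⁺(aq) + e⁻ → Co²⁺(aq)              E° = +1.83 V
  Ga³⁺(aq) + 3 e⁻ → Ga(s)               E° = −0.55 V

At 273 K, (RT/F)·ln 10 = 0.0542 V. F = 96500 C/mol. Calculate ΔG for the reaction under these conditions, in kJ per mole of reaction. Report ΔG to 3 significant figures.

−719 kJ/mol

With Co³⁺/Co²⁺ reduced at the cathode, E°cell = +1.83 − (−0.55) = +2.38 V and n = 3.
The reaction quotient is ([Co²⁺(aq)]^3·[Ga³⁺(aq)]) / [Co³⁺(aq)]^3 = 2.11×10^−6; by Nernst, E = +2.38 − (0.0542/3)(−5.675) = +2.4825 V.
ΔG = −nFE = −(3)(96500)(+2.4825) J/mol = −719 kJ/mol.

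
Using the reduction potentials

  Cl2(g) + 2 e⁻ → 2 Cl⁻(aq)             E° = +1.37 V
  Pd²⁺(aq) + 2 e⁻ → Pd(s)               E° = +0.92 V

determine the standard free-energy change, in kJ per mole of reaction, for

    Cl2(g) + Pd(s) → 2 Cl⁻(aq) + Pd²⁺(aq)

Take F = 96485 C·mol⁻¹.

In the reaction as written Cl2(g) is reduced, so the Cl₂/Cl⁻ couple is the cathode and Pd²⁺/Pd is the anode.
E°cell = +1.37 − (+0.92) = +0.45 V; balancing electrons gives n = 2.
ΔG° = −nFE°cell = −(2)(96485)(+0.45) J/mol = −86.8 kJ/mol.

−86.8 kJ/mol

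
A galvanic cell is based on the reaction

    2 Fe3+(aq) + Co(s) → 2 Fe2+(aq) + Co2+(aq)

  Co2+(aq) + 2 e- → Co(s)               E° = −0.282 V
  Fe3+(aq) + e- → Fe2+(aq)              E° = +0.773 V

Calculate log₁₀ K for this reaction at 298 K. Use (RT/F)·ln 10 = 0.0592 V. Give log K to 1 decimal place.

log K = 35.6

The Fe³⁺/Fe²⁺ couple is reduced (cathode); E°cell = +0.773 − (−0.282) = +1.055 V with n = 2.
At equilibrium E = 0, so log K = nE°cell / 0.0592 = (2)(+1.055) / 0.0592 = 35.6.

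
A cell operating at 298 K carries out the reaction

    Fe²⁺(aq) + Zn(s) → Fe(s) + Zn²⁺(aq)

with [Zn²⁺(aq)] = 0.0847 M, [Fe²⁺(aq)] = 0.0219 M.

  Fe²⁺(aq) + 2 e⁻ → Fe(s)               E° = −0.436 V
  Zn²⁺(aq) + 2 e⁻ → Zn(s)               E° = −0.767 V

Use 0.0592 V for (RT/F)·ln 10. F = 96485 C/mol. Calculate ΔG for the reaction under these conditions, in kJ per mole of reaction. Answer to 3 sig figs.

−60.5 kJ/mol

The standard cell potential is −0.436 − (−0.767) = +0.331 V, with n = 2 electrons in the balanced equation.
Q = [Zn²⁺(aq)] / [Fe²⁺(aq)] = 3.87, so log Q = 0.587 and E = +0.331 − (0.0592/2)(0.587) = +0.3136 V.
Finally ΔG = −nFE = −(2)(96485 C/mol)(+0.3136 V) = −60.5 kJ/mol.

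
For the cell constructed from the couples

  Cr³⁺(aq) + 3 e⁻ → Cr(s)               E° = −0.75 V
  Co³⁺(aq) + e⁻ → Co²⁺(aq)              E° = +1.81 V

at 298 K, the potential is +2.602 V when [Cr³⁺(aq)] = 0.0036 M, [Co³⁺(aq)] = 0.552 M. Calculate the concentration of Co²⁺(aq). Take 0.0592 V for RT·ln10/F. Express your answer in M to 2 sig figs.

0.70 M

The Co³⁺/Co²⁺ couple has the larger reduction potential, so it is the cathode: E°cell = +1.81 − (−0.75) = +2.56 V and n = 3.
Rearranging E = E° − (0.0592/n)·log Q gives log Q = 3(+2.56 − (+2.602))/0.0592 = −2.128.
The balanced reaction is 3 Co³⁺(aq) + Cr(s) → 3 Co²⁺(aq) + Cr³⁺(aq), so Q = ([Co²⁺(aq)]^3·[Cr³⁺(aq)]) / [Co³⁺(aq)]^3.
Solving for the unknown gives log [Co²⁺(aq)] = −0.153, so [Co²⁺(aq)] ≈ 0.70 M.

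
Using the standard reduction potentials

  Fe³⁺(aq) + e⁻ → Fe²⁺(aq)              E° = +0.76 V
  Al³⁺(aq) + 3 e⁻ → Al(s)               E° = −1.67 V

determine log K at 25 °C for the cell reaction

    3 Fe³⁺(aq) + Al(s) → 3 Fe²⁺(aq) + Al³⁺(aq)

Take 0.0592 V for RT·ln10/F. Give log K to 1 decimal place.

The Fe³⁺/Fe²⁺ couple is reduced (cathode); E°cell = +0.76 − (−1.67) = +2.43 V with n = 3.
At equilibrium E = 0, so log K = nE°cell / 0.0592 = (3)(+2.43) / 0.0592 = 123.1.

log K = 123.1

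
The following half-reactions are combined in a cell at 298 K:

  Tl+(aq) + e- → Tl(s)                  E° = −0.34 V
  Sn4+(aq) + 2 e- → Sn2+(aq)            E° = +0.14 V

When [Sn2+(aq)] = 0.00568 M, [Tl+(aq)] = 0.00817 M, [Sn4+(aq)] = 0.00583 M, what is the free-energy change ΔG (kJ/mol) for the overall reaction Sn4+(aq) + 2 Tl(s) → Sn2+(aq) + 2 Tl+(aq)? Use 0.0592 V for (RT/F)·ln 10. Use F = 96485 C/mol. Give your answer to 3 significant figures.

With Sn⁴⁺/Sn²⁺ reduced at the cathode, E°cell = +0.14 − (−0.34) = +0.48 V and n = 2.
The reaction quotient is ([Sn2+(aq)]·[Tl+(aq)]^2) / [Sn4+(aq)] = 6.5×10^−5; by Nernst, E = +0.48 − (0.0592/2)(−4.187) = +0.6039 V.
Then ΔG = −nFE = −2 × 96485 × +0.6039 J/mol = −117 kJ/mol.

−117 kJ/mol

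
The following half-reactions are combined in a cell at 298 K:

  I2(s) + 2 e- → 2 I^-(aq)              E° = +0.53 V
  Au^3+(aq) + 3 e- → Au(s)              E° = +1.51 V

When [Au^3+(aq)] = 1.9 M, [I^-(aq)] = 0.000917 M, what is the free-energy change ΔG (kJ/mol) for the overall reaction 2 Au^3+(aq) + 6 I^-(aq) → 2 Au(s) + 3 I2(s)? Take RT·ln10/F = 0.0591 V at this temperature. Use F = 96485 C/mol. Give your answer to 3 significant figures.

−467 kJ/mol

E°cell = +1.51 − (+0.53) = +0.98 V; the balanced reaction transfers n = 6 electrons.
The reaction quotient is 1 / ([Au^3+(aq)]^2·[I^-(aq)]^6) = 4.66×10^17; by Nernst, E = +0.98 − (0.0591/6)(17.668) = +0.8060 V.
ΔG = −nFE = −(6)(96485)(+0.8060) J/mol = −467 kJ/mol.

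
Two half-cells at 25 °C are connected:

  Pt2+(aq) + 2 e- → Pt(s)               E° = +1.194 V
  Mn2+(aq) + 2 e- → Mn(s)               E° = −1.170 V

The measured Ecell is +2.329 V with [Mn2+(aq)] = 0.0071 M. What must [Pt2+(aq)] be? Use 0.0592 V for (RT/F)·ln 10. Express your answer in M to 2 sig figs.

The Pt²⁺/Pt couple has the larger reduction potential, so it is the cathode: E°cell = +1.194 − (−1.170) = +2.364 V and n = 2.
Since E = E° − (0.0592/n)·log Q, log Q = n(E° − E)/0.0592 = 1.182.
For Pt2+(aq) + Mn(s) → Pt(s) + Mn2+(aq), the reaction quotient is Q = [Mn2+(aq)] / [Pt2+(aq)].
Solving for the unknown gives log [Pt2+(aq)] = −3.331, so [Pt2+(aq)] ≈ 0.00047 M.

0.00047 M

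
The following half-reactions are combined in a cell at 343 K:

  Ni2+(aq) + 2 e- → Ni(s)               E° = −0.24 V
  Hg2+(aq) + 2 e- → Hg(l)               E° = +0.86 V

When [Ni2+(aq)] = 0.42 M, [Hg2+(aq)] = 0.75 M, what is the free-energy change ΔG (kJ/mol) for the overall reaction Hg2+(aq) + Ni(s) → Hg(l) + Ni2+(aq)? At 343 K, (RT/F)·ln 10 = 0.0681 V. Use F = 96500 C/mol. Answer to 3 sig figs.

−214 kJ/mol

With Hg²⁺/Hg reduced at the cathode, E°cell = +0.86 − (−0.24) = +1.10 V and n = 2.
The reaction quotient is [Ni2+(aq)] / [Hg2+(aq)] = 0.56; by Nernst, E = +1.10 − (0.0681/2)(−0.252) = +1.1086 V.
Finally ΔG = −nFE = −(2)(96500 C/mol)(+1.1086 V) = −214 kJ/mol.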